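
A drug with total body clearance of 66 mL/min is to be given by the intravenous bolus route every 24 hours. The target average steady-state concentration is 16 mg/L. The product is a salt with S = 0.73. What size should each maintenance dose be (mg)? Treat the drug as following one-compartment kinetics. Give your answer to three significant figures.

CL = 66 mL/min × 60/1000 = 3.960 L/h
D = CL × Css × τ / S = 3.960 × 16 × 24 / 0.73 = 2083 mg

2080 mg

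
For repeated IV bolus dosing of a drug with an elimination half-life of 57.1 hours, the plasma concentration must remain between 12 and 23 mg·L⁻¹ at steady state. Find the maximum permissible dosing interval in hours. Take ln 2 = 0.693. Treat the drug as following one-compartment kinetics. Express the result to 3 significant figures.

k = 0.693 / t½ = 0.693 / 57.1 = 0.01214 h⁻¹
Between IV bolus doses, concentration decays as C = C₀·e^(−kτ), so C_peak/C_trough = e^(kτ).
τ_max = ln(C_peak/C_trough) / k = ln(23/12) / 0.01214 = 0.6506 / 0.01214 = 53.59 h

53.6 h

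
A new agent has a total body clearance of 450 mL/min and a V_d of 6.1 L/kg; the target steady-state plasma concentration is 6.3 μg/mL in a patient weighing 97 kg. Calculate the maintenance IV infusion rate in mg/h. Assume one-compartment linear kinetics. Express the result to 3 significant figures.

CL = 450 mL/min × 60/1000 = 27.00 L/h
Vd does not affect the maintenance rate; only clearance governs steady-state input.
Infusion rate = CL · Css = 27.00 L/h × 6.3 mg/L = 170.1 mg/h

170 mg/h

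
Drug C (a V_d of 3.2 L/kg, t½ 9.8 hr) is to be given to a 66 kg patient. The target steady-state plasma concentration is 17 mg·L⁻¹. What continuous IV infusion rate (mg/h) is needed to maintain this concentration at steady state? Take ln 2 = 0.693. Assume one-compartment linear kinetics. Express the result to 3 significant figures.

Vd = 3.2 L/kg × 66 kg = 211.2 L
CL = 0.693 × Vd / t½ = 0.693 × 211.2 / 9.8 = 14.93 L/h
Infusion rate = CL × Css = 14.93 × 17 = 253.8 mg/h

254 mg/h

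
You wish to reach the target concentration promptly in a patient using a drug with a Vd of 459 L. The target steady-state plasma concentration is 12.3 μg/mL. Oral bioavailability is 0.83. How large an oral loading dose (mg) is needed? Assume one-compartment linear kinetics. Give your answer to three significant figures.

LD = Vd × C / F = 459.0 × 12.30 / 0.83 = 6802 mg

6800 mg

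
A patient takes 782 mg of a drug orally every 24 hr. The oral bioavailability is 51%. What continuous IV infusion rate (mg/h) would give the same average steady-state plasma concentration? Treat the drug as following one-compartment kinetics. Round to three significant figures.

Equivalent systemic input: infusion rate = F·D/τ.
Rate = 0.51 × 782 / 24 = 16.62 mg/h

16.6 mg/h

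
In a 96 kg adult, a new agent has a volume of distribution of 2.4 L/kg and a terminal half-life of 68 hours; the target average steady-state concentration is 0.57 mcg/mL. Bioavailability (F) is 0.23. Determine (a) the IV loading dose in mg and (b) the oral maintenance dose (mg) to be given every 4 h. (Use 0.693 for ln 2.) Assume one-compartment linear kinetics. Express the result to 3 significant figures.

Vd = 2.4 L/kg × 96 kg = 230.4 L
LD = Vd × C = 230.4 × 0.57 = 131.3 mg
CL = 0.693 × Vd / t½ = 0.693 × 230.4 / 68 = 2.348 L/h
D = CL × Css × τ / F = 2.348 × 0.57 × 4 / 0.23 = 23.28 mg

(a) 131 mg; (b) 23.3 mg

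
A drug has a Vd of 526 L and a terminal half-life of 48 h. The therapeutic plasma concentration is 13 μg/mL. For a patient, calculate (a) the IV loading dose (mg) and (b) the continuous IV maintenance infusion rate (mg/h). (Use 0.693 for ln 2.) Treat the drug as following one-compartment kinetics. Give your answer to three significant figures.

LD = Vd × C = 526.0 × 13 = 6838 mg
CL = 0.693 × Vd / t½ = 0.693 × 526.0 / 48 = 7.594 L/h
Infusion rate = CL × Css = 7.594 × 13 = 98.72 mg/h

(a) 6840 mg; (b) 98.7 mg/h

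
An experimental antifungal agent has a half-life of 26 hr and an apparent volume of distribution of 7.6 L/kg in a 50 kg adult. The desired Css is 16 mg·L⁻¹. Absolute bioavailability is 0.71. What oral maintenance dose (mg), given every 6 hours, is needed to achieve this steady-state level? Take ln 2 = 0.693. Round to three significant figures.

1370 mg

Vd(total) = 50 kg × 7.6 L/kg = 380.0 L
CL = 0.693 × Vd / t½ = 0.693 × 380.0 / 26 = 10.13 L/h
D = CL × Css × τ / F = 10.13 × 16 × 6 / 0.71 = 1370 mg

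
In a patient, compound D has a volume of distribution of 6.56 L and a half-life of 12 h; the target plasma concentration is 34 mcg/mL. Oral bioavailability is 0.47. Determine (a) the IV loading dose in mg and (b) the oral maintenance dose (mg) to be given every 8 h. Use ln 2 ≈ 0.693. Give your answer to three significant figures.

(a) 223 mg; (b) 219 mg

LD = Vd × C = 6.560 × 34 = 223.0 mg
CL = 0.693 × Vd / t½ = 0.693 × 6.560 / 12 = 0.3788 L/h
D = CL × Css × τ / F = 0.3788 × 34 × 8 / 0.47 = 219.2 mg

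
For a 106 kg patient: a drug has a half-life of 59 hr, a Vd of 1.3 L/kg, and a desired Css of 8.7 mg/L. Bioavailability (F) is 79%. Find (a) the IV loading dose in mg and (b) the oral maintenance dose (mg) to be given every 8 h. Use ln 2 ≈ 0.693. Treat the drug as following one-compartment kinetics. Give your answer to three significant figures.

Vd = 1.3 L/kg × 106 kg = 137.8 L
LD = Vd × C = 137.8 × 8.7 = 1199 mg
CL = 0.693 × Vd / t½ = 0.693 × 137.8 / 59 = 1.619 L/h
D = CL × Css × τ / F = 1.619 × 8.7 × 8 / 0.79 = 142.6 mg

(a) 1200 mg; (b) 143 mg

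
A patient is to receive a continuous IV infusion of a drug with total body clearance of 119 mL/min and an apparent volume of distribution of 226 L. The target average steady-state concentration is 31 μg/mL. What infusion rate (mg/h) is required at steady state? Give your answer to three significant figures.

Convert clearance: 119 mL/min × 60 min/h ÷ 1000 mL/L = 7.140 L/h
Infusion rate = CL · Css = 7.140 L/h × 31 mg/L = 221.3 mg/h

221 mg/h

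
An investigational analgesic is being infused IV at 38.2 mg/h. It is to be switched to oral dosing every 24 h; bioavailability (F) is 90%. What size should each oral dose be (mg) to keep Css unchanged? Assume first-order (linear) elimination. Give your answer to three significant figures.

To maintain the same Css, the systemic dosing rate must be unchanged: F·D/τ = infusion rate.
D = rate × τ / F = 38.2 × 24 / 0.9 = 1019 mg

1020 mg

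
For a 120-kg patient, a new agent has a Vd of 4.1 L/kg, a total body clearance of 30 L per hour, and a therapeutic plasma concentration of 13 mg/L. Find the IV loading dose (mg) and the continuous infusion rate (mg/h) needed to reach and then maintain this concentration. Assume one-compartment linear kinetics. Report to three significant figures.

Vd = 4.1 L/kg × 120 kg = 492.0 L
Loading: fill Vd to C_target → 492.0 L × 13 mg/L = 6396 mg
Maintenance: replace elimination → rate = CL × Css = 30.00 × 13 = 390.0 mg/h

(a) 6400 mg; (b) 390 mg/h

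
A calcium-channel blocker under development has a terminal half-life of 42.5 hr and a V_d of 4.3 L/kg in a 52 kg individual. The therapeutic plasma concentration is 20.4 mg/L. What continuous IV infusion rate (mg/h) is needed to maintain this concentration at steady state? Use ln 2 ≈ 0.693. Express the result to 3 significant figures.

Vd = 4.3 L/kg × 52 kg = 223.6 L
CL = 0.693 × Vd / t½ = 0.693 × 223.6 / 42.5 = 3.646 L/h
Infusion rate = CL × Css = 3.646 × 20.4 = 74.38 mg/h

74.4 mg/h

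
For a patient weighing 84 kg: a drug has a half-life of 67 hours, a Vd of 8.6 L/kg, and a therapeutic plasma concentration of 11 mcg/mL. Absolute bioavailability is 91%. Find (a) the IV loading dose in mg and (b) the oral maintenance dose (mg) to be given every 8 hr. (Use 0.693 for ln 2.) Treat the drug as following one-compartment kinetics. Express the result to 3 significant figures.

(a) 7950 mg; (b) 723 mg

Vd(total) = 84 kg × 8.6 L/kg = 722.4 L
LD = Vd × C = 722.4 × 11 = 7946 mg
CL = 0.693 × Vd / t½ = 0.693 × 722.4 / 67 = 7.472 L/h
D = CL × Css × τ / F = 7.472 × 11 × 8 / 0.91 = 722.6 mg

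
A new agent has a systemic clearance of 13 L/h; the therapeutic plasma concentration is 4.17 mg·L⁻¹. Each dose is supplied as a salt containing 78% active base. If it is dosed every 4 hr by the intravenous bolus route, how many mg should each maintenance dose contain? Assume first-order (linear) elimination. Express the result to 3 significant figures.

278 mg

D = CL × Css × τ / S = 13.00 × 4.17 × 4 / 0.78 = 278.0 mg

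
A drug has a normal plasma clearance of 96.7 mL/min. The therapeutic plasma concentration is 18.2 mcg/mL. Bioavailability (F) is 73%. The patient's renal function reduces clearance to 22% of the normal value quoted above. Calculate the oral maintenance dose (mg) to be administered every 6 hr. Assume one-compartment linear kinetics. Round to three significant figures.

CL = 96.7 mL/min × 60/1000 = 5.802 L/h
Patient clearance = 0.22 × 5.802 = 1.276 L/h
At steady state, dose per interval replaces the amount cleared in that interval: F·D/τ = CL·Css.
D = CL × Css × τ / F = 1.276 × 18.2 × 6 / 0.73 = 190.9 mg

191 mg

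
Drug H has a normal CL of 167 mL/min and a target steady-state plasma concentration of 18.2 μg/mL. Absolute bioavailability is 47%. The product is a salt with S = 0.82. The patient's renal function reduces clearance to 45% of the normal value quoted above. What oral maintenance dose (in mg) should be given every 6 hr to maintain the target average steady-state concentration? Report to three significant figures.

Convert clearance: 167 mL/min × 60 min/h ÷ 1000 mL/L = 10.02 L/h
Patient clearance = 0.45 × 10.02 = 4.509 L/h
D = CL × Css × τ / F / S = 4.509 × 18.2 × 6 / 0.47 / 0.82 = 1278 mg

1280 mg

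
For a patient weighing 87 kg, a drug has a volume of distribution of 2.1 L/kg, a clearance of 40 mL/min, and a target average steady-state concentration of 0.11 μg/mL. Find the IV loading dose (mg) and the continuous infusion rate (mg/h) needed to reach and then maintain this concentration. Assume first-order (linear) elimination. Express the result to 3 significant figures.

Vd = 2.1 L/kg × 87 kg = 182.7 L
Loading: fill Vd to C_target → 182.7 L × 0.11 mg/L = 20.10 mg
CL = 40 mL/min × 60/1000 = 2.400 L/h
Maintenance: replace elimination → rate = CL × Css = 2.400 × 0.11 = 0.2640 mg/h

(a) 20.1 mg; (b) 0.264 mg/h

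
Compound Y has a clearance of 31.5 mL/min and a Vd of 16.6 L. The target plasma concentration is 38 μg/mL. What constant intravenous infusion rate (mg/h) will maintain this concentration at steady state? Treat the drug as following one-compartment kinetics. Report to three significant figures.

71.8 mg/h

Convert clearance: 31.5 mL/min × 60 min/h ÷ 1000 mL/L = 1.890 L/h
R₀ = 1.890 × 38 = 71.82 mg/h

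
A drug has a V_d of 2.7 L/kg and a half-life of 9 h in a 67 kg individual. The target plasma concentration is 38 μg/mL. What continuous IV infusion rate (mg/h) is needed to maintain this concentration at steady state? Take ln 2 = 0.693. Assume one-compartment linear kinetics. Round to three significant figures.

Total Vd = 2.7 × 67 = 180.9 L
CL = 0.693 × Vd / t½ = 0.693 × 180.9 / 9 = 13.93 L/h
Infusion rate = CL × Css = 13.93 × 38 = 529.3 mg/h

529 mg/h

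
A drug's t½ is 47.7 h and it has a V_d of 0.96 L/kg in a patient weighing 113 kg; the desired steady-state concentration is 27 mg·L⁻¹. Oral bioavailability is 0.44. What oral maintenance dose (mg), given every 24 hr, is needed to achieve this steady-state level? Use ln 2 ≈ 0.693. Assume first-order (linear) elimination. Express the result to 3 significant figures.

Vd = 0.96 L/kg × 113 kg = 108.5 L
CL = ln 2 · Vd / t½ = 0.693 × 108.5 / 47.7 = 1.576 L/h
D = CL × Css × τ / F = 1.576 × 27 × 24 / 0.44 = 2321 mg

2320 mg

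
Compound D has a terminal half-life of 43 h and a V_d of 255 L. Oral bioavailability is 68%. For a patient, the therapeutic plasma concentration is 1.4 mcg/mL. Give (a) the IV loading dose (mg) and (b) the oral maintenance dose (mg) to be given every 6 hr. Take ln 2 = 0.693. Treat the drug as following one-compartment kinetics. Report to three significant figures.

LD = Vd × C = 255.0 × 1.4 = 357.0 mg
CL = 0.693 × Vd / t½ = 0.693 × 255.0 / 43 = 4.110 L/h
D = CL × Css × τ / F = 4.110 × 1.4 × 6 / 0.68 = 50.77 mg

(a) 357 mg; (b) 50.8 mg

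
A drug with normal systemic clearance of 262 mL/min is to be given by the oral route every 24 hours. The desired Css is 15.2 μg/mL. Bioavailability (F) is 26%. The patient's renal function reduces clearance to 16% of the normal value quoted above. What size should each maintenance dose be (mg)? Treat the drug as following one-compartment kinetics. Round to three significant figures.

CL = 262 mL/min = 262 × 0.06 = 15.72 L/h
Patient clearance = 0.16 × 15.72 = 2.515 L/h
At steady state, dose per interval replaces the amount cleared in that interval: F·D/τ = CL·Css.
D = CL × Css × τ / F = 2.515 × 15.2 × 24 / 0.26 = 3529 mg

3530 mg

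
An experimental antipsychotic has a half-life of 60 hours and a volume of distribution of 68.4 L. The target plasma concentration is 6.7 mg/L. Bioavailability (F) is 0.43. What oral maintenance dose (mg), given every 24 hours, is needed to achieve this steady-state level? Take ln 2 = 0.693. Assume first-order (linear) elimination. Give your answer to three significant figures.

295 mg

k = 0.693/60 = 0.01155 h⁻¹, so CL = k·Vd = 0.01155 × 68.40 = 0.7900 L/h
D = CL × Css × τ / F = 0.7900 × 6.7 × 24 / 0.43 = 295.4 mg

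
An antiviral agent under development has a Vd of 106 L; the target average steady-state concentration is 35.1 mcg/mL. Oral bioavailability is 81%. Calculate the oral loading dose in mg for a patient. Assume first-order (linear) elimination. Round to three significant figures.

4590 mg

LD = Vd × C / F = 106.0 × 35.10 / 0.81 = 4593 mg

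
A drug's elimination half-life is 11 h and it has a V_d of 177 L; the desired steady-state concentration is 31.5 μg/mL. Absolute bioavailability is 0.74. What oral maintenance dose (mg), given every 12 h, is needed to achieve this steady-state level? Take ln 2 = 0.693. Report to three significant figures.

CL = 0.693 × Vd / t½ = 0.693 × 177.0 / 11 = 11.15 L/h
D = CL × Css × τ / F = 11.15 × 31.5 × 12 / 0.74 = 5696 mg

5700 mg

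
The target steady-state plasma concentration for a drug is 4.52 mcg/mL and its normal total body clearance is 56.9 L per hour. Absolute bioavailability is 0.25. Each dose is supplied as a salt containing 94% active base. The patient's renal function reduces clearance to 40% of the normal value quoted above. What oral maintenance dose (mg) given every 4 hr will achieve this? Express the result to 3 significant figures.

1750 mg

Patient clearance = 0.4 × 56.90 = 22.76 L/h
At steady state, dose per interval replaces the amount cleared in that interval: F·S·D/τ = CL·Css.
D = CL × Css × τ / F / S = 22.76 × 4.52 × 4 / 0.25 / 0.94 = 1751 mg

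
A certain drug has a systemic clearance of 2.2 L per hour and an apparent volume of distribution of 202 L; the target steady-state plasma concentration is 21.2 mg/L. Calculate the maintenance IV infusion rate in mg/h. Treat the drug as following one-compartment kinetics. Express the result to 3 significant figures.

Rate = CL × Css = 2.200 × 21.2 = 46.64 mg/h

46.6 mg/h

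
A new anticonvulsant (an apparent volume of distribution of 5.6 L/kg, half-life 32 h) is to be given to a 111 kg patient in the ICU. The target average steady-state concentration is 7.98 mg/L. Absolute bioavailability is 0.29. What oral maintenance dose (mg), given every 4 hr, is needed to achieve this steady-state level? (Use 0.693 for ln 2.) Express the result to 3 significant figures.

1480 mg

Total Vd = 5.6 × 111 = 621.6 L
CL = ln 2 · Vd / t½ = 0.693 × 621.6 / 32 = 13.46 L/h
D = CL × Css × τ / F = 13.46 × 7.98 × 4 / 0.29 = 1482 mg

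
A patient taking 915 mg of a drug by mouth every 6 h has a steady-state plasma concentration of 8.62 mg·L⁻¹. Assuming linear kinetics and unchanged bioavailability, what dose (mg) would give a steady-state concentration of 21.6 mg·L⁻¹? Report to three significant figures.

2290 mg

For first-order elimination, Css ∝ F·D/(CL·τ); F and CL are unchanged, so Css ∝ D/τ.
D₂ = D₁ × (Css,target / Css,current) = 915 × 21.6/8.62 = 2293 mg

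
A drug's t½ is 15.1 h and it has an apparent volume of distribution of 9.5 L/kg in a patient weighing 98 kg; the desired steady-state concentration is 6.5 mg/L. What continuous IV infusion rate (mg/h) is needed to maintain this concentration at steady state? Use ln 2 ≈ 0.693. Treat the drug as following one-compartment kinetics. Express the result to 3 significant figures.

Vd = 9.5 L/kg × 98 kg = 931.0 L
k = 0.693/15.1 = 0.04589 h⁻¹, so CL = k·Vd = 0.04589 × 931.0 = 42.72 L/h
Infusion rate = CL × Css = 42.72 × 6.5 = 277.7 mg/h

278 mg/h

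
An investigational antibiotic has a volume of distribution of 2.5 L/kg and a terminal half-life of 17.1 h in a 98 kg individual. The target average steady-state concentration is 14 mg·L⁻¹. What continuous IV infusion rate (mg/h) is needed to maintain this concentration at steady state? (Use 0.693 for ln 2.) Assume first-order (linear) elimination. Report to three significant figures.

139 mg/h

Vd = 2.5 L/kg × 98 kg = 245.0 L
k = 0.693/17.1 = 0.04053 h⁻¹, so CL = k·Vd = 0.04053 × 245.0 = 9.930 L/h
Infusion rate = CL × Css = 9.930 × 14 = 139.0 mg/h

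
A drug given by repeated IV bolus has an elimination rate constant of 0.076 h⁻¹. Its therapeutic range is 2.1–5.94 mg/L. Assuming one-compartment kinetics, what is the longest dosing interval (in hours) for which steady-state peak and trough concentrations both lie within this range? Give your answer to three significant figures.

Between IV bolus doses, concentration decays as C = C₀·e^(−kτ), so C_peak/C_trough = e^(kτ).
τ_max = ln(C_peak/C_trough) / k = ln(5.94/2.1) / 0.07600 = 1.040 / 0.07600 = 13.68 h

13.7 h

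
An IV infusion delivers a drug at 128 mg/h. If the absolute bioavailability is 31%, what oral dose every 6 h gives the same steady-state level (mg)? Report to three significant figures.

To maintain the same Css, the systemic dosing rate must be unchanged: F·D/τ = infusion rate.
D = rate × τ / F = 128 × 6 / 0.31 = 2477 mg

2480 mg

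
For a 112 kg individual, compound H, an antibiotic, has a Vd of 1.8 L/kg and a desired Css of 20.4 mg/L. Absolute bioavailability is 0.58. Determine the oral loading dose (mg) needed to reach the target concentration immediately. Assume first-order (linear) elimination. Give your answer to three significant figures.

Vd = 1.8 L/kg × 112 kg = 201.6 L
LD = Vd × C / F = 201.6 × 20.40 / 0.58 = 7091 mg

7090 mg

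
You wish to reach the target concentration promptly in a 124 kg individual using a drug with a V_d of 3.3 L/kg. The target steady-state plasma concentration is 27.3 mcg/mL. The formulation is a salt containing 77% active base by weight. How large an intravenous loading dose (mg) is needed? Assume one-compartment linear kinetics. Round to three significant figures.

14500 mg

Total Vd = 3.3 × 124 = 409.2 L
The loading dose fills Vd to the target concentration.
LD = Vd × C / S = 409.2 × 27.30 / 0.77 = 14510 mg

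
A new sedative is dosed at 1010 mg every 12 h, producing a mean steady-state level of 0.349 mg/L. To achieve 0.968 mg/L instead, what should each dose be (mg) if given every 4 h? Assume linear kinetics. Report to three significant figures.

With linear kinetics, Css is proportional to dose rate (D/τ) at fixed clearance.
D₂ = D₁ × (Css,target / Css,current) × (τ₂/τ₁) = 1010 × (0.968/0.349) × (4/12) = 933.8 mg

934 mg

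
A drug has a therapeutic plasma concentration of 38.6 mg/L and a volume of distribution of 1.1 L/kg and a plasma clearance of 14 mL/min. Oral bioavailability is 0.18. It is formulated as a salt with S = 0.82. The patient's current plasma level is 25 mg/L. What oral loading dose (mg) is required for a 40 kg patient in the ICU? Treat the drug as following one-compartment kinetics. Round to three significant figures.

Vd(total) = 40 kg × 1.1 L/kg = 44.00 L
The loading dose fills Vd to the target concentration; clearance is irrelevant here.
Concentration deficit ΔC = 38.6 − 25 = 13.60 mg/L
LD = Vd × ΔC / F / S = 44.00 × 13.60 / 0.18 / 0.82 = 4054 mg

4050 mg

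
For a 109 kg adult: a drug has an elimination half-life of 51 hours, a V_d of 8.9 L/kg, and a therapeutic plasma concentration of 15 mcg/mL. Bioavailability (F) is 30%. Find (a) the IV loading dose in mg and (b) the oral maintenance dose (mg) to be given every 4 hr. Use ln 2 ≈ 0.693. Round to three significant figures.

Vd(total) = 109 kg × 8.9 L/kg = 970.1 L
LD = Vd × C = 970.1 × 15 = 14550 mg
CL = 0.693 × Vd / t½ = 0.693 × 970.1 / 51 = 13.18 L/h
D = CL × Css × τ / F = 13.18 × 15 × 4 / 0.3 = 2636 mg

(a) 14600 mg; (b) 2640 mg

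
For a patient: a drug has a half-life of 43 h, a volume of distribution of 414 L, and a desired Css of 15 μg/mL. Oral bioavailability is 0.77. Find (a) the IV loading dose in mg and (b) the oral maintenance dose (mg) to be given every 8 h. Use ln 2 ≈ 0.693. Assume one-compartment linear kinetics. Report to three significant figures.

LD = Vd × C = 414.0 × 15 = 6210 mg
CL = 0.693 × Vd / t½ = 0.693 × 414.0 / 43 = 6.672 L/h
D = CL × Css × τ / F = 6.672 × 15 × 8 / 0.77 = 1040 mg

(a) 6210 mg; (b) 1040 mg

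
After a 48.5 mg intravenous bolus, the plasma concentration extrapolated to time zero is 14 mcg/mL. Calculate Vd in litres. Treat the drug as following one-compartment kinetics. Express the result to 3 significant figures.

3.46 L

Immediately after an IV bolus, C₀ = Dose / Vd, so Vd = Dose / C₀.
Vd = 48.5 / 14 = 3.464 L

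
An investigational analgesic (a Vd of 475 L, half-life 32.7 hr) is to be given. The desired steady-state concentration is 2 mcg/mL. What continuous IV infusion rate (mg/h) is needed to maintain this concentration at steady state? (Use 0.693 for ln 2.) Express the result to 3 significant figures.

CL = 0.693 × Vd / t½ = 0.693 × 475.0 / 32.7 = 10.07 L/h
Infusion rate = CL × Css = 10.07 × 2 = 20.14 mg/h

20.1 mg/h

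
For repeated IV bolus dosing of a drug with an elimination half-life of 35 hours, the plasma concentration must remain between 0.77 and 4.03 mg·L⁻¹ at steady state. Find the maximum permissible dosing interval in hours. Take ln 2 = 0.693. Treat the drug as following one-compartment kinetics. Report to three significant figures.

83.6 h

k = 0.693 / t½ = 0.693 / 35 = 0.01980 h⁻¹
Between IV bolus doses, concentration decays as C = C₀·e^(−kτ), so C_peak/C_trough = e^(kτ).
τ_max = ln(C_peak/C_trough) / k = ln(4.03/0.77) / 0.01980 = 1.655 / 0.01980 = 83.59 h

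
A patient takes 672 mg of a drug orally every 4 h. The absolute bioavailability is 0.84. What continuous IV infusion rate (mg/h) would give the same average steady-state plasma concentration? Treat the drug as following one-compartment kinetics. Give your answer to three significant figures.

141 mg/h

Equivalent systemic input: infusion rate = F·D/τ.
Rate = 0.84 × 672 / 4 = 141.1 mg/h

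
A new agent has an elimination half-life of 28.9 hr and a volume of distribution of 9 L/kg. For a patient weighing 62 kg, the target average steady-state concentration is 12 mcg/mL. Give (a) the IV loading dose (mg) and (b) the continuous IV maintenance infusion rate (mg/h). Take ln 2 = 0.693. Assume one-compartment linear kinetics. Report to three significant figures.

Vd = 9 L/kg × 62 kg = 558.0 L
LD = Vd × C = 558.0 × 12 = 6696 mg
CL = 0.693 × Vd / t½ = 0.693 × 558.0 / 28.9 = 13.38 L/h
Infusion rate = CL × Css = 13.38 × 12 = 160.6 mg/h

(a) 6700 mg; (b) 161 mg/h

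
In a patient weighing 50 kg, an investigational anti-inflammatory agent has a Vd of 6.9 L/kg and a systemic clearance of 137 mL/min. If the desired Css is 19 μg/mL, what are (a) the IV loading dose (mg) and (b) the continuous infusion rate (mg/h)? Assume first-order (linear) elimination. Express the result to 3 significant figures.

(a) 6560 mg; (b) 156 mg/h

Vd(total) = 50 kg × 6.9 L/kg = 345.0 L
Loading dose = Vd × C = 345.0 × 19 = 6555 mg
CL = 137 mL/min × 60/1000 = 8.220 L/h
Maintenance: replace elimination → rate = CL × Css = 8.220 × 19 = 156.2 mg/h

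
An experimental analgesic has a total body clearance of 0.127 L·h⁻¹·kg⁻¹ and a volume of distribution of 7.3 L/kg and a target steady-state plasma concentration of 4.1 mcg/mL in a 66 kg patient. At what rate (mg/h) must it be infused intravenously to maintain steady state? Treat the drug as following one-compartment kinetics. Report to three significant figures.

CL = 0.127 L·h⁻¹·kg⁻¹ × 66 kg = 8.382 L/h
Infusion rate = CL · Css = 8.382 L/h × 4.1 mg/L = 34.37 mg/h

34.4 mg/h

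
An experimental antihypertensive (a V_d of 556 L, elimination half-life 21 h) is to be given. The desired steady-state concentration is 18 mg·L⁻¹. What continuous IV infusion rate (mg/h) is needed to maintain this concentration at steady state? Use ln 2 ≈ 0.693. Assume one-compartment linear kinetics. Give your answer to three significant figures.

330 mg/h

CL = 0.693 × Vd / t½ = 0.693 × 556.0 / 21 = 18.35 L/h
Infusion rate = CL × Css = 18.35 × 18 = 330.3 mg/h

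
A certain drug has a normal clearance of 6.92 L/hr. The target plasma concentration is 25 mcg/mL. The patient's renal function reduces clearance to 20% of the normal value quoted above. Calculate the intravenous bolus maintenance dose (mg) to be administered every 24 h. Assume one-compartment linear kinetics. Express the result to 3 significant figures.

830 mg

Patient clearance = 0.2 × 6.920 = 1.384 L/h
D = CL × Css × τ = 1.384 × 25 × 24 = 830.4 mg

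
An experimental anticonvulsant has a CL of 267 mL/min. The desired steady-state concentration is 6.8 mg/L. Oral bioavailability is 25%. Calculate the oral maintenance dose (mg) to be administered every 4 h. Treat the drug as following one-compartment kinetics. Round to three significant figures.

1740 mg

CL = 267 mL/min × 60/1000 = 16.02 L/h
D = CL × Css × τ / F = 16.02 × 6.8 × 4 / 0.25 = 1743 mg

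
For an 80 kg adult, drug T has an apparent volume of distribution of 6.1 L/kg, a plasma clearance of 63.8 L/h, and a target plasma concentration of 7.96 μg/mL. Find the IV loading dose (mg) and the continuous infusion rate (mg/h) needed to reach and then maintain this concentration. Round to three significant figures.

(a) 3880 mg; (b) 508 mg/h

Total Vd = 6.1 × 80 = 488.0 L
LD = Vd · C_target = 488.0 × 7.96 = 3884 mg
Maintenance: replace elimination → rate = CL × Css = 63.80 × 7.96 = 507.8 mg/h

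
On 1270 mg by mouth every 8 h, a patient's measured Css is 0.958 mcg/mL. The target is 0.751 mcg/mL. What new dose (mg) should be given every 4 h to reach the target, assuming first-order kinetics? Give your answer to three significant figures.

498 mg

With linear kinetics, Css is proportional to dose rate (D/τ) at fixed clearance.
D₂ = D₁ × (Css,target / Css,current) × (τ₂/τ₁) = 1270 × (0.751/0.958) × (4/8) = 497.8 mg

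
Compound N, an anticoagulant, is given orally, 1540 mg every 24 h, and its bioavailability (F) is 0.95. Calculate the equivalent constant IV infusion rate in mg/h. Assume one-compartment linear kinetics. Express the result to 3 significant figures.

Equivalent systemic input: infusion rate = F·D/τ.
Rate = 0.95 × 1540 / 24 = 60.96 mg/h

61.0 mg/h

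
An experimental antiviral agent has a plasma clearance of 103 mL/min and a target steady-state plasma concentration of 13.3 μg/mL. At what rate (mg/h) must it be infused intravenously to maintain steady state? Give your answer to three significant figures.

82.2 mg/h

Convert clearance: 103 mL/min × 60 min/h ÷ 1000 mL/L = 6.180 L/h
At steady state, infusion rate equals elimination rate: rate in = CL × Css.
Rate = CL × Css = 6.180 × 13.3 = 82.19 mg/h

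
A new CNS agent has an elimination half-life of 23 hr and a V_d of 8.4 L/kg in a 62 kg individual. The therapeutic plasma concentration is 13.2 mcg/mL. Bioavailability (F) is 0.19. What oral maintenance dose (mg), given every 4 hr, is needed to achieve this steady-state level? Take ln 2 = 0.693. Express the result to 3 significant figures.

4360 mg

Vd = 8.4 L/kg × 62 kg = 520.8 L
k = 0.693/23 = 0.03013 h⁻¹, so CL = k·Vd = 0.03013 × 520.8 = 15.69 L/h
D = CL × Css × τ / F = 15.69 × 13.2 × 4 / 0.19 = 4360 mg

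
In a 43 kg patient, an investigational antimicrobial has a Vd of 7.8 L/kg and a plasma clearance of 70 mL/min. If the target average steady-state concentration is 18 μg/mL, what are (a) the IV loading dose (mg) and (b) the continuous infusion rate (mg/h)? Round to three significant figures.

(a) 6040 mg; (b) 75.6 mg/h

Total Vd = 7.8 × 43 = 335.4 L
Loading: fill Vd to C_target → 335.4 L × 18 mg/L = 6037 mg
CL = 70 mL/min = 70 × 0.06 = 4.200 L/h
Maintenance: replace elimination → rate = CL × Css = 4.200 × 18 = 75.60 mg/h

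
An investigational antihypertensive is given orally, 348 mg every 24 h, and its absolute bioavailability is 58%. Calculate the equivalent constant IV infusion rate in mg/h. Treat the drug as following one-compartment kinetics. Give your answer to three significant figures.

Equivalent systemic input: infusion rate = F·D/τ.
Rate = 0.58 × 348 / 24 = 8.410 mg/h

8.41 mg/h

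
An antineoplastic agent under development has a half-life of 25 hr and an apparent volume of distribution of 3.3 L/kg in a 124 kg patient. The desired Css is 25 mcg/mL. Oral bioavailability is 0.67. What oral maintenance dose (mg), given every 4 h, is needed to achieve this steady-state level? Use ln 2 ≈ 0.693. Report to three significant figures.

Vd(total) = 124 kg × 3.3 L/kg = 409.2 L
k = 0.693/25 = 0.02772 h⁻¹, so CL = k·Vd = 0.02772 × 409.2 = 11.34 L/h
D = CL × Css × τ / F = 11.34 × 25 × 4 / 0.67 = 1693 mg

1690 mg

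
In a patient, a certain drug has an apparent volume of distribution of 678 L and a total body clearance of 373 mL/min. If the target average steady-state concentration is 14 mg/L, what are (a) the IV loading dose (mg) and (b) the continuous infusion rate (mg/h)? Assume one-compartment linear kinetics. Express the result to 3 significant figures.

Loading dose = Vd × C = 678.0 × 14 = 9492 mg
Convert clearance: 373 mL/min × 60 min/h ÷ 1000 mL/L = 22.38 L/h
Maintenance infusion rate = CL × Css = 22.38 × 14 = 313.3 mg/h

(a) 9490 mg; (b) 313 mg/h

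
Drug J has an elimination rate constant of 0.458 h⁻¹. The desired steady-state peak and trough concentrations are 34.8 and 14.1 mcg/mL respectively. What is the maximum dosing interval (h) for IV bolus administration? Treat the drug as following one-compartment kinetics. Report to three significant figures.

1.97 h

Between IV bolus doses, concentration decays as C = C₀·e^(−kτ), so C_peak/C_trough = e^(kτ).
τ_max = ln(C_peak/C_trough) / k = ln(34.8/14.1) / 0.4580 = 0.9034 / 0.4580 = 1.972 h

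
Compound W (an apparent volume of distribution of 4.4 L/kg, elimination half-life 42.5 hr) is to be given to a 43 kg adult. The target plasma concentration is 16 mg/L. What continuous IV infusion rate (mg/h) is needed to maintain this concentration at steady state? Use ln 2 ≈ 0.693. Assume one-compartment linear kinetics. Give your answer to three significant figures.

49.4 mg/h

Vd(total) = 43 kg × 4.4 L/kg = 189.2 L
k = 0.693/42.5 = 0.01631 h⁻¹, so CL = k·Vd = 0.01631 × 189.2 = 3.086 L/h
Infusion rate = CL × Css = 3.086 × 16 = 49.38 mg/h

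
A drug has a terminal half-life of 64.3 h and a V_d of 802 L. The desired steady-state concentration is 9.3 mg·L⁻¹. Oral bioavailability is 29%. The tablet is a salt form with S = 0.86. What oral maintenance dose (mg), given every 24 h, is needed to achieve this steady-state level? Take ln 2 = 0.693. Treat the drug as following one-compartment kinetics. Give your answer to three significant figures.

7740 mg

k = 0.693/64.3 = 0.01078 h⁻¹, so CL = k·Vd = 0.01078 × 802.0 = 8.646 L/h
D = CL × Css × τ / F / S = 8.646 × 9.3 × 24 / 0.29 / 0.86 = 7738 mg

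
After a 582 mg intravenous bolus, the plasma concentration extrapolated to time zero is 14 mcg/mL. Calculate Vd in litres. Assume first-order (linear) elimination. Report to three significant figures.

Immediately after an IV bolus, C₀ = Dose / Vd, so Vd = Dose / C₀.
Vd = 582 / 14 = 41.57 L

41.6 L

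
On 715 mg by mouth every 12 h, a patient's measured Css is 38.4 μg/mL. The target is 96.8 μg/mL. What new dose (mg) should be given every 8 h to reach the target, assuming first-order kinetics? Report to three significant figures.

With linear kinetics, Css is proportional to dose rate (D/τ) at fixed clearance.
D₂ = D₁ × (Css,target / Css,current) × (τ₂/τ₁) = 715 × (96.8/38.4) × (8/12) = 1202 mg

1200 mg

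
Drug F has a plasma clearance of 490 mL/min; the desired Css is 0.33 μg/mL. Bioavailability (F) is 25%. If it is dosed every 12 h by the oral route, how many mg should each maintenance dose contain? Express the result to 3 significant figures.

CL = 490 mL/min = 490 × 0.06 = 29.40 L/h
D = CL × Css × τ / F = 29.40 × 0.33 × 12 / 0.25 = 465.7 mg

466 mg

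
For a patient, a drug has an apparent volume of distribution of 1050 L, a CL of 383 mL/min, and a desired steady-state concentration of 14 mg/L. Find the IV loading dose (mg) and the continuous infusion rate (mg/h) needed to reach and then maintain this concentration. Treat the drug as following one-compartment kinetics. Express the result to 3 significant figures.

LD = Vd · C_target = 1050 × 14 = 14700 mg
CL = 383 mL/min × 60/1000 = 22.98 L/h
Infusion rate = 22.98 L/h × 14 mg/L = 321.7 mg/h

(a) 14700 mg; (b) 322 mg/h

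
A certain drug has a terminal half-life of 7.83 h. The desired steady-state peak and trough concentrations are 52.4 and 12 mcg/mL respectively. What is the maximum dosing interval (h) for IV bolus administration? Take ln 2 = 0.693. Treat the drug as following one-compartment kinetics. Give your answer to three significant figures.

16.7 h

k = 0.693 / t½ = 0.693 / 7.83 = 0.08851 h⁻¹
Between IV bolus doses, concentration decays as C = C₀·e^(−kτ), so C_peak/C_trough = e^(kτ).
τ_max = ln(C_peak/C_trough) / k = ln(52.4/12) / 0.08851 = 1.474 / 0.08851 = 16.65 h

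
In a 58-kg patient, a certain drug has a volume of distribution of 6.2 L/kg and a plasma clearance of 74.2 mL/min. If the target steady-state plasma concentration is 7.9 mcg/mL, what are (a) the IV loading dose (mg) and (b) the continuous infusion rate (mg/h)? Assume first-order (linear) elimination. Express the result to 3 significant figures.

(a) 2840 mg; (b) 35.2 mg/h

Total Vd = 6.2 × 58 = 359.6 L
Loading: fill Vd to C_target → 359.6 L × 7.9 mg/L = 2841 mg
CL = 74.2 mL/min = 74.2 × 0.06 = 4.452 L/h
Infusion rate = 4.452 L/h × 7.9 mg/L = 35.17 mg/h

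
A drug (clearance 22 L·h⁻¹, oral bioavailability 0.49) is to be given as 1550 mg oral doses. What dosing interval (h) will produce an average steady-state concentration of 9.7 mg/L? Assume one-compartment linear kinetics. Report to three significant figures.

3.56 h

F·D/τ = CL·Css → τ = F·D / (CL·Css).
τ = 0.49 × 1550 / (22 × 9.7) = 3.559 h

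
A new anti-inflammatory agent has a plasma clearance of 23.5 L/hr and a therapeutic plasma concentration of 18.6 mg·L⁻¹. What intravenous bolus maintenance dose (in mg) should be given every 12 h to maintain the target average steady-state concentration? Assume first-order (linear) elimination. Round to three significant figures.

5250 mg

At steady state, dose per interval replaces the amount cleared in that interval: D/τ = CL·Css.
D = CL × Css × τ = 23.50 × 18.6 × 12 = 5245 mg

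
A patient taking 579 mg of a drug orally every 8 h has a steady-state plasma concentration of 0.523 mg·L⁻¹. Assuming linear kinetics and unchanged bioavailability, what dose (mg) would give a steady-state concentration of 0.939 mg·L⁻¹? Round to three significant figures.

For first-order elimination, Css ∝ F·D/(CL·τ); F and CL are unchanged, so Css ∝ D/τ.
D₂ = D₁ × (Css,target / Css,current) = 579 × 0.939/0.523 = 1040 mg

1040 mg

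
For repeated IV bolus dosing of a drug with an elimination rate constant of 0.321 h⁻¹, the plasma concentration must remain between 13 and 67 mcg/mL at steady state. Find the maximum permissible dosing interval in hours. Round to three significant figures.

Between IV bolus doses, concentration decays as C = C₀·e^(−kτ), so C_peak/C_trough = e^(kτ).
τ_max = ln(C_peak/C_trough) / k = ln(67/13) / 0.3210 = 1.640 / 0.3210 = 5.109 h

5.11 h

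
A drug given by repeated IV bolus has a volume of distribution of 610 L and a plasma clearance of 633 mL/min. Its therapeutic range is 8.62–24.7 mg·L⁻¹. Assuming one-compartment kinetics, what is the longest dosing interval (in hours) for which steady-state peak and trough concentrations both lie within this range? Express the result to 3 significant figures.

16.9 h

CL = 633 mL/min = 633 × 0.06 = 37.98 L/h
k = CL / Vd = 37.98 / 610.0 = 0.06226 h⁻¹
Between IV bolus doses, concentration decays as C = C₀·e^(−kτ), so C_peak/C_trough = e^(kτ).
τ_max = ln(C_peak/C_trough) / k = ln(24.7/8.62) / 0.06226 = 1.053 / 0.06226 = 16.91 h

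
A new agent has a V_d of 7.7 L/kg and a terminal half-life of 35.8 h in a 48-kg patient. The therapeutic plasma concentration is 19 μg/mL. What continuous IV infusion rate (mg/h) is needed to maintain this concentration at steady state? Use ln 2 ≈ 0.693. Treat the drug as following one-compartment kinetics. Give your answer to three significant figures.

Vd = 7.7 L/kg × 48 kg = 369.6 L
CL = ln 2 · Vd / t½ = 0.693 × 369.6 / 35.8 = 7.155 L/h
Infusion rate = CL × Css = 7.155 × 19 = 135.9 mg/h

136 mg/h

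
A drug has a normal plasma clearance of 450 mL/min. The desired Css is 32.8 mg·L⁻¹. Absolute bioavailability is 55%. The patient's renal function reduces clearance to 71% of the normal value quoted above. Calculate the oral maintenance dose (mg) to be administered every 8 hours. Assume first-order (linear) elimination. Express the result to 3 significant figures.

9150 mg

CL = 450 mL/min = 450 × 0.06 = 27.00 L/h
Patient clearance = 0.71 × 27.00 = 19.17 L/h
D = CL × Css × τ / F = 19.17 × 32.8 × 8 / 0.55 = 9146 mg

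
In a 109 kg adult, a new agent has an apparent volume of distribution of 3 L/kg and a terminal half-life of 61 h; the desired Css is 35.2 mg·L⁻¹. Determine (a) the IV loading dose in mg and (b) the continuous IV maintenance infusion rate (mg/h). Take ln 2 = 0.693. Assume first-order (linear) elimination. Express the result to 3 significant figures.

Vd = 3 L/kg × 109 kg = 327.0 L
LD = Vd × C = 327.0 × 35.2 = 11510 mg
CL = 0.693 × Vd / t½ = 0.693 × 327.0 / 61 = 3.715 L/h
Infusion rate = CL × Css = 3.715 × 35.2 = 130.8 mg/h

(a) 11500 mg; (b) 131 mg/h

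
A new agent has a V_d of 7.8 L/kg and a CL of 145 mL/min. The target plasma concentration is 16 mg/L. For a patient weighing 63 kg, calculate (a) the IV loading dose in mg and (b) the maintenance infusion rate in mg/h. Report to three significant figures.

(a) 7860 mg; (b) 139 mg/h

Total Vd = 7.8 × 63 = 491.4 L
LD = Vd · C_target = 491.4 × 16 = 7862 mg
CL = 145 mL/min = 145 × 0.06 = 8.700 L/h
Maintenance: replace elimination → rate = CL × Css = 8.700 × 16 = 139.2 mg/h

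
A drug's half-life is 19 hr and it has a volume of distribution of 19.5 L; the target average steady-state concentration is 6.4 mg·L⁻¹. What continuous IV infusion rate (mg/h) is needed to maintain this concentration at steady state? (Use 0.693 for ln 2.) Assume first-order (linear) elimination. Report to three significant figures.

k = 0.693/19 = 0.03647 h⁻¹, so CL = k·Vd = 0.03647 × 19.50 = 0.7112 L/h
Infusion rate = CL × Css = 0.7112 × 6.4 = 4.552 mg/h

4.55 mg/h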